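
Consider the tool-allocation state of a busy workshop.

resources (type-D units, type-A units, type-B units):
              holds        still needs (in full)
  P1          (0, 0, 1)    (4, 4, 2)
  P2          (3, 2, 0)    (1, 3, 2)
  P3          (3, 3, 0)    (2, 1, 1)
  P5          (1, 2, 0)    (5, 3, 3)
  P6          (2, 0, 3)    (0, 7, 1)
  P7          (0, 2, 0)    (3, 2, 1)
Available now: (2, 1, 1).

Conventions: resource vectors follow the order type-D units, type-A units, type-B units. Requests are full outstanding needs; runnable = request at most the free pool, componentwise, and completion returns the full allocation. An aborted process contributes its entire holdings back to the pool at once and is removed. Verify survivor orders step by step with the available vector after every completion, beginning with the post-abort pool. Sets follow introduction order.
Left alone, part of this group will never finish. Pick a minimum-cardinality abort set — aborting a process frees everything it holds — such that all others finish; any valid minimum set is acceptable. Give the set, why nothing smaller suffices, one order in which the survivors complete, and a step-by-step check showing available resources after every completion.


Abort P6.
Key observation: aborting P6 returns (2, 0, 3), and P2 — hopeless before — runs at step 2 with the returned capacity in the pool.
No smaller set exists: with zero aborts the deadlock remains.
Survivors finish in the order: P3, P2, P7, P1, P5. Verifying each step (pool after the aborts first):
  pool = (4, 1, 4)
  P3 needs (2, 1, 1) <= (4, 1, 4) -> finishes; pool += (3, 3, 0) = (7, 4, 4)
  P2 needs (1, 3, 2) <= (7, 4, 4) -> finishes; pool += (3, 2, 0) = (10, 6, 4)
  P7 needs (3, 2, 1) <= (10, 6, 4) -> finishes; pool += (0, 2, 0) = (10, 8, 4)
  P1 needs (4, 4, 2) <= (10, 8, 4) -> finishes; pool += (0, 0, 1) = (10, 8, 5)
  P5 needs (5, 3, 3) <= (10, 8, 5) -> finishes; pool += (1, 2, 0) = (11, 10, 5)


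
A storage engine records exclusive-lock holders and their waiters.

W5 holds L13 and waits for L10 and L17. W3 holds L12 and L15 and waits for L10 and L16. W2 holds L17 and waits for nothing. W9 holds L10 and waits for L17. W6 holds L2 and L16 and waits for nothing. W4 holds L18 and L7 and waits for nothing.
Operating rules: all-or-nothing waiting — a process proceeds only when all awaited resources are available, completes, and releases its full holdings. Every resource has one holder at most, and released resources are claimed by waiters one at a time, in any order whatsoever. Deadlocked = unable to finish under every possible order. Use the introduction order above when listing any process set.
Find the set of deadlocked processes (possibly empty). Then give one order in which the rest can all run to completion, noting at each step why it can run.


No process is deadlocked.
Key observation: although several processes wait, no cycle exists — each chain bottoms out at a free runner.
The rest can finish in the order W6, W2, W9, W4, W5, W3.
Verifying each step:
  W6: no waits; runs immediately, freeing L2 and L16
  W2: no waits; runs immediately, freeing L17
  W9 waits on L17 — all released -> runs and releases L10
  W4: no waits; runs immediately, freeing L18 and L7
  W5 waits on L10 and L17 — all released -> runs and releases L13
  W3 waits on L10 and L16 — all released -> runs and releases L12 and L15


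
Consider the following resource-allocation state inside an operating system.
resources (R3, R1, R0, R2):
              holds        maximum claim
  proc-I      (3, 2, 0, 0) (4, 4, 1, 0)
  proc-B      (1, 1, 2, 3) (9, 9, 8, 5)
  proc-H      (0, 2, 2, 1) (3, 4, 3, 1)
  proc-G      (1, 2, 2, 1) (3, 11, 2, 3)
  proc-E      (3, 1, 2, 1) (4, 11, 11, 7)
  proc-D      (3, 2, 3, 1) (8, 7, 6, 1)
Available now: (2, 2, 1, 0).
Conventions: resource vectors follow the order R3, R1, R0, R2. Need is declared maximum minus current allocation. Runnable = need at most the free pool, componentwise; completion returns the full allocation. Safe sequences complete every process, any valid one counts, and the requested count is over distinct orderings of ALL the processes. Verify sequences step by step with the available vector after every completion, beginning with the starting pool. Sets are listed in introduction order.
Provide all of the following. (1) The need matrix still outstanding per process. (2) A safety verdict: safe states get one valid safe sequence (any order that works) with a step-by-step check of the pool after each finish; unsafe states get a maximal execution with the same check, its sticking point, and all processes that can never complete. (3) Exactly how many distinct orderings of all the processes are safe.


(1) Need matrix, components ordered R3, R1, R0, R2:
  proc-I: (1, 2, 1, 0)
  proc-B: (8, 8, 6, 2)
  proc-H: (3, 2, 1, 0)
  proc-G: (2, 9, 0, 2)
  proc-E: (1, 10, 9, 6)
  proc-D: (5, 5, 3, 0)
(2) SAFE, for example via the order proc-I, proc-H, proc-D, proc-B, proc-G, proc-E.
Key observation: the first exact fit in this order is proc-I — it needs (1, 2, 1, 0) with (2, 2, 1, 0) free, meeting a requested resource to the last unit.
Verifying each step:
  pool = (2, 2, 1, 0)
  proc-I needs (1, 2, 1, 0) <= (2, 2, 1, 0) -> finishes; pool += (3, 2, 0, 0) = (5, 4, 1, 0)
  proc-H needs (3, 2, 1, 0) <= (5, 4, 1, 0) -> finishes; pool += (0, 2, 2, 1) = (5, 6, 3, 1)
  proc-D needs (5, 5, 3, 0) <= (5, 6, 3, 1) -> finishes; pool += (3, 2, 3, 1) = (8, 8, 6, 2)
  proc-B needs (8, 8, 6, 2) <= (8, 8, 6, 2) -> finishes; pool += (1, 1, 2, 3) = (9, 9, 8, 5)
  proc-G needs (2, 9, 0, 2) <= (9, 9, 8, 5) -> finishes; pool += (1, 2, 2, 1) = (10, 11, 10, 6)
  proc-E needs (1, 10, 9, 6) <= (10, 11, 10, 6) -> finishes; pool += (3, 1, 2, 1) = (13, 12, 12, 7)
(3) Exactly 1 of the possible complete orderings is a safe sequence.


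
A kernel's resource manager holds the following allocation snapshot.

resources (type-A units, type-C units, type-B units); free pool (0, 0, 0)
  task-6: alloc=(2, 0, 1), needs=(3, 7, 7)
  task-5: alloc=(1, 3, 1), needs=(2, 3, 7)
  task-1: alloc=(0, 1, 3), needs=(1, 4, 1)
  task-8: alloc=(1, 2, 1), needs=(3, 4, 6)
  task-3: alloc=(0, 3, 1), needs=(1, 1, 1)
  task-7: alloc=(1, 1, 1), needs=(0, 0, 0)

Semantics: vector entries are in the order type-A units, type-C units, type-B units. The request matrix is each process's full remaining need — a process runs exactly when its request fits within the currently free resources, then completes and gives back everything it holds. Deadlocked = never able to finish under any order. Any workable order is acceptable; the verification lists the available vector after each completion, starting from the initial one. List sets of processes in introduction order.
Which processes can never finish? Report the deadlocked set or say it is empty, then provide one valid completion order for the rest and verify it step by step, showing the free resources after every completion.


Deadlocked: task-6, task-5 and task-8.
Key observation: type-A units is the bottleneck — with task-7, task-3, task-1 done the pool holds (1, 5, 5), short of every remaining need.
One completion order for the rest: task-7, task-3, task-1. Step-by-step check:
  pool = (0, 0, 0)
  task-7: need (0, 0, 0) fits (0, 0, 0); releases (1, 1, 1), pool now (1, 1, 1)
  task-3: need (1, 1, 1) fits (1, 1, 1); releases (0, 3, 1), pool now (1, 4, 2)
  task-1: need (1, 4, 1) fits (1, 4, 2); releases (0, 1, 3), pool now (1, 5, 5)
None of the blocked processes ever fits:
  task-6 cannot run: need (3, 7, 7) vs free (1, 5, 5) (insufficient type-A units, type-C units and type-B units)
  task-5 cannot run: need (2, 3, 7) vs free (1, 5, 5) (insufficient type-A units and type-B units)
  task-8 cannot run: need (3, 4, 6) vs free (1, 5, 5) (insufficient type-A units and type-B units)


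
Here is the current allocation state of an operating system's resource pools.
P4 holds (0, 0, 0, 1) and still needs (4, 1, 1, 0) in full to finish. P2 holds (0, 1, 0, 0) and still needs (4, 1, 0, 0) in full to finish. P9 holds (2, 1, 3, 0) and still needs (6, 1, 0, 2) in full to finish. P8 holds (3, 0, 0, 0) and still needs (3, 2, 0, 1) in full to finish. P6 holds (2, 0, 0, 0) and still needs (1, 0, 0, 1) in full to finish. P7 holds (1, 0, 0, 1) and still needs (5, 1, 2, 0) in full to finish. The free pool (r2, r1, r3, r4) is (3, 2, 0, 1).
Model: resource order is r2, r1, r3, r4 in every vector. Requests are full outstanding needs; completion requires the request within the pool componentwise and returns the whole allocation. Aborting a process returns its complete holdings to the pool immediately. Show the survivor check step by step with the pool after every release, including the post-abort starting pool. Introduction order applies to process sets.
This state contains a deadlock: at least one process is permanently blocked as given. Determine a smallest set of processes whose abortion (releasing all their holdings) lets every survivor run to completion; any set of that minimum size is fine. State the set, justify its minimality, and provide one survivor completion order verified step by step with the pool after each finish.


The answer: abort P9.
Key observation: P7 was stuck for good until P9 gave back (2, 1, 3, 0); in the order shown it finishes at step 1.
No smaller set exists: with zero aborts the deadlock remains.
The survivors complete as P7, P6, P4, P2, P8. Walking it through (starting from the post-abort pool):
  pool = (5, 3, 3, 1)
  P7 needs (5, 1, 2, 0) <= (5, 3, 3, 1) -> finishes; pool += (1, 0, 0, 1) = (6, 3, 3, 2)
  P6 needs (1, 0, 0, 1) <= (6, 3, 3, 2) -> finishes; pool += (2, 0, 0, 0) = (8, 3, 3, 2)
  P4 needs (4, 1, 1, 0) <= (8, 3, 3, 2) -> finishes; pool += (0, 0, 0, 1) = (8, 3, 3, 3)
  P2 needs (4, 1, 0, 0) <= (8, 3, 3, 3) -> finishes; pool += (0, 1, 0, 0) = (8, 4, 3, 3)
  P8 needs (3, 2, 0, 1) <= (8, 4, 3, 3) -> finishes; pool += (3, 0, 0, 0) = (11, 4, 3, 3)


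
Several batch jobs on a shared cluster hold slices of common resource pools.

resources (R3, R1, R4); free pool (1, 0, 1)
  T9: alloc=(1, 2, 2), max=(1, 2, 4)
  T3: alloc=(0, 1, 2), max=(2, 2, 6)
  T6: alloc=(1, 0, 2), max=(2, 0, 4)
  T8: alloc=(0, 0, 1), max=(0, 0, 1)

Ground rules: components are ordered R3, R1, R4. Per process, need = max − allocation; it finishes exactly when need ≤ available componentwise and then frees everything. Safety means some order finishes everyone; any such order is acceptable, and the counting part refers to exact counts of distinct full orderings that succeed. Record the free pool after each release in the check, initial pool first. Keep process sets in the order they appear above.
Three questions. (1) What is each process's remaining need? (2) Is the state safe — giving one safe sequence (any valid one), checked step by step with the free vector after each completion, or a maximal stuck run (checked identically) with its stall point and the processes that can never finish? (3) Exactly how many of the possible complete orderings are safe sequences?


(1) Need matrix, components ordered R3, R1, R4:
  T9: (0, 0, 2)
  T3: (2, 1, 4)
  T6: (1, 0, 2)
  T8: (0, 0, 0)
(2) SAFE — a valid safe sequence is T8, T9, T6, T3.
Key observation: reading the order forward, T9 is the first process whose need (0, 0, 2) meets the free pool (1, 0, 2) exactly on a resource it requests.
Check, step by step:
  pool = (1, 0, 1)
  T8: need (0, 0, 0) fits (1, 0, 1); releases (0, 0, 1), pool now (1, 0, 2)
  T9: need (0, 0, 2) fits (1, 0, 2); releases (1, 2, 2), pool now (2, 2, 4)
  T6: need (1, 0, 2) fits (2, 2, 4); releases (1, 0, 2), pool now (3, 2, 6)
  T3: need (2, 1, 4) fits (3, 2, 6); releases (0, 1, 2), pool now (3, 3, 8)
(3) The exact count: 3 of the possible complete orderings are safe sequences.


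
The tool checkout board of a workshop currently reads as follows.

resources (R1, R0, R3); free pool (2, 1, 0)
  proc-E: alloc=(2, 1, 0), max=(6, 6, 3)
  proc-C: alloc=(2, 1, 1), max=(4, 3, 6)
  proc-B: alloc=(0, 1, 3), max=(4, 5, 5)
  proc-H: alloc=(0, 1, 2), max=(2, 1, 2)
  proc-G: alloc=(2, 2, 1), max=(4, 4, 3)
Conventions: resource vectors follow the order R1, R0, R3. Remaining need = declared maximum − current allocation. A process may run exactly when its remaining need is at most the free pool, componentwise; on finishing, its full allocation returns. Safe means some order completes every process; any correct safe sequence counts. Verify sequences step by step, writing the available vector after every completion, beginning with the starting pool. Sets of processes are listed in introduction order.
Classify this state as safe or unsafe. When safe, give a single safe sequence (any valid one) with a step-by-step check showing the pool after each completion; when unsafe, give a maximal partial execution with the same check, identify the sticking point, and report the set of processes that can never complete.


SAFE — a valid safe sequence is proc-H, proc-G, proc-B, proc-C, proc-E.
Key observation: the order's first zero-slack moment is proc-H ((2, 0, 0) needed, (2, 1, 0) free — a requested resource with nothing to spare).
Walking it through:
  pool = (2, 1, 0)
  proc-H: need (2, 0, 0) fits (2, 1, 0); releases (0, 1, 2), pool now (2, 2, 2)
  proc-G: need (2, 2, 2) fits (2, 2, 2); releases (2, 2, 1), pool now (4, 4, 3)
  proc-B: need (4, 4, 2) fits (4, 4, 3); releases (0, 1, 3), pool now (4, 5, 6)
  proc-C: need (2, 2, 5) fits (4, 5, 6); releases (2, 1, 1), pool now (6, 6, 7)
  proc-E: need (4, 5, 3) fits (6, 6, 7); releases (2, 1, 0), pool now (8, 7, 7)


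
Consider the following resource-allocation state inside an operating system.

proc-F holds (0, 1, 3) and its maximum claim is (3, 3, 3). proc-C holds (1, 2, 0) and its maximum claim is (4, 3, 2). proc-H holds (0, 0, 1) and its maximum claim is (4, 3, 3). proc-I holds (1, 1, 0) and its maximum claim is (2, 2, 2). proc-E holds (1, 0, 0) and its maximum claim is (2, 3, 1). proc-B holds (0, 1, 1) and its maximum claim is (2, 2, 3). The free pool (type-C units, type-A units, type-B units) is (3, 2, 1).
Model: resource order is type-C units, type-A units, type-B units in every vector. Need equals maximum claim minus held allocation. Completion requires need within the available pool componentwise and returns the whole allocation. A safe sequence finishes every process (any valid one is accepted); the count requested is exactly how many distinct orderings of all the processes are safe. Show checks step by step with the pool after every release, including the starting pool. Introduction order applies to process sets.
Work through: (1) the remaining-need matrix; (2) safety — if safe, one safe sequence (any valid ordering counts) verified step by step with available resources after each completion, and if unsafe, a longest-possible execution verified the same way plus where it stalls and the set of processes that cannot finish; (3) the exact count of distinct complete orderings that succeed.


(1) Remaining need (order type-C units, type-A units, type-B units):
  proc-F: (3, 2, 0)
  proc-C: (3, 1, 2)
  proc-H: (4, 3, 2)
  proc-I: (1, 1, 2)
  proc-E: (1, 3, 1)
  proc-B: (2, 1, 2)
(2) The state is SAFE; one workable sequence: proc-F, proc-E, proc-I, proc-C, proc-H, proc-B.
Key observation: the order's first zero-slack moment is proc-F ((3, 2, 0) needed, (3, 2, 1) free — a requested resource with nothing to spare).
Step-by-step check:
  pool = (3, 2, 1)
  run proc-F (needs (3, 2, 0), free (3, 2, 1)); after release of (0, 1, 3) the pool is (3, 3, 4)
  run proc-E (needs (1, 3, 1), free (3, 3, 4)); after release of (1, 0, 0) the pool is (4, 3, 4)
  run proc-I (needs (1, 1, 2), free (4, 3, 4)); after release of (1, 1, 0) the pool is (5, 4, 4)
  run proc-C (needs (3, 1, 2), free (5, 4, 4)); after release of (1, 2, 0) the pool is (6, 6, 4)
  run proc-H (needs (4, 3, 2), free (6, 6, 4)); after release of (0, 0, 1) the pool is (6, 6, 5)
  run proc-B (needs (2, 1, 2), free (6, 6, 5)); after release of (0, 1, 1) the pool is (6, 7, 6)
(3) Exactly 90 of the possible complete orderings are safe sequences.


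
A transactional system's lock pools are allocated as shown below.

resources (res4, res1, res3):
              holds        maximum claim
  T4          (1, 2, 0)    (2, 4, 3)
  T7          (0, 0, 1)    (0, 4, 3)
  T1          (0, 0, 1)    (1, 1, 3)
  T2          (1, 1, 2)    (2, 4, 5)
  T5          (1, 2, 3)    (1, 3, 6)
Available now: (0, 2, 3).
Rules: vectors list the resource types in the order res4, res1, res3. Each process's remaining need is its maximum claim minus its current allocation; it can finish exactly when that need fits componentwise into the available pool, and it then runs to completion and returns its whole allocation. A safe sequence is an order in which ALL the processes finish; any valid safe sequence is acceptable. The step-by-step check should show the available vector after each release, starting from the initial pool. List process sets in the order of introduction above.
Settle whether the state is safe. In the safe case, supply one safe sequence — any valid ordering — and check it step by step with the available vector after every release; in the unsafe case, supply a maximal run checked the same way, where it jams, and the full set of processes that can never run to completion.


The state is SAFE; one workable sequence: T5, T4, T7, T2, T1.
Key observation: the first exact fit in this order is T5 — it needs (0, 1, 3) with (0, 2, 3) free, meeting a requested resource to the last unit.
Check, step by step:
  pool = (0, 2, 3)
  T5 needs (0, 1, 3) <= (0, 2, 3) -> finishes; pool += (1, 2, 3) = (1, 4, 6)
  T4 needs (1, 2, 3) <= (1, 4, 6) -> finishes; pool += (1, 2, 0) = (2, 6, 6)
  T7 needs (0, 4, 2) <= (2, 6, 6) -> finishes; pool += (0, 0, 1) = (2, 6, 7)
  T2 needs (1, 3, 3) <= (2, 6, 7) -> finishes; pool += (1, 1, 2) = (3, 7, 9)
  T1 needs (1, 1, 2) <= (3, 7, 9) -> finishes; pool += (0, 0, 1) = (3, 7, 10)


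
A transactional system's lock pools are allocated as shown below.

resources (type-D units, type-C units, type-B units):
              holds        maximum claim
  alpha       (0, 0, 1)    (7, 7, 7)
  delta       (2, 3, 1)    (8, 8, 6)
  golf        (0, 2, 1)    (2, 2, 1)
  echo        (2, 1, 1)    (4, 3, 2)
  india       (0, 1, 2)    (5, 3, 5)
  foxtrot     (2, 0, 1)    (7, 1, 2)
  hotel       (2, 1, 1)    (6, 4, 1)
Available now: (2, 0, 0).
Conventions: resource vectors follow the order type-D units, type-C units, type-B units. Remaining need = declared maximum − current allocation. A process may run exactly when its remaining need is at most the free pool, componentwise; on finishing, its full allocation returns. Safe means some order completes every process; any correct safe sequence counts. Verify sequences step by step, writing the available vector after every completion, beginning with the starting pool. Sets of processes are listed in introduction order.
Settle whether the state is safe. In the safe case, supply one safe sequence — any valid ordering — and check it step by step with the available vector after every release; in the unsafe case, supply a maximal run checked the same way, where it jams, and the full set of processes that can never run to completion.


The state is SAFE; one workable sequence: golf, echo, hotel, india, delta, foxtrot, alpha.
Key observation: golf marks the first exact bind of the order: its need (2, 0, 0) fits the free (2, 0, 0) with zero slack on a requested resource.
Verifying each step:
  pool = (2, 0, 0)
  golf needs (2, 0, 0) <= (2, 0, 0) -> finishes; pool += (0, 2, 1) = (2, 2, 1)
  echo needs (2, 2, 1) <= (2, 2, 1) -> finishes; pool += (2, 1, 1) = (4, 3, 2)
  hotel needs (4, 3, 0) <= (4, 3, 2) -> finishes; pool += (2, 1, 1) = (6, 4, 3)
  india needs (5, 2, 3) <= (6, 4, 3) -> finishes; pool += (0, 1, 2) = (6, 5, 5)
  delta needs (6, 5, 5) <= (6, 5, 5) -> finishes; pool += (2, 3, 1) = (8, 8, 6)
  foxtrot needs (5, 1, 1) <= (8, 8, 6) -> finishes; pool += (2, 0, 1) = (10, 8, 7)
  alpha needs (7, 7, 6) <= (10, 8, 7) -> finishes; pool += (0, 0, 1) = (10, 8, 8)


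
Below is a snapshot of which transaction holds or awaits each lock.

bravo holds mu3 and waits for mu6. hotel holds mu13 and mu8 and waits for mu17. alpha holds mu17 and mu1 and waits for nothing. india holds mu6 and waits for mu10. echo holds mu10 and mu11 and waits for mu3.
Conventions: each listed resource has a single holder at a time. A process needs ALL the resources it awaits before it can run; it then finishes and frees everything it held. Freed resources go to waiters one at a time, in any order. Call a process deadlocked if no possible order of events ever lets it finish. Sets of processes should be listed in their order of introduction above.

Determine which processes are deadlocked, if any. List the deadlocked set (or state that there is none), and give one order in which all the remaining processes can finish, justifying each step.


Deadlocked set: bravo, india and echo.
Key observation: nobody on the ring bravo -> india -> echo -> bravo can start until another member finishes, which never happens; no other process is dragged down with it.
One completion order for the rest: alpha, hotel.
Verifying each step:
  run alpha (it waits on nothing); releases mu17 and mu1
  hotel: everything it awaited (mu17) is free; runs, freeing mu13 and mu8


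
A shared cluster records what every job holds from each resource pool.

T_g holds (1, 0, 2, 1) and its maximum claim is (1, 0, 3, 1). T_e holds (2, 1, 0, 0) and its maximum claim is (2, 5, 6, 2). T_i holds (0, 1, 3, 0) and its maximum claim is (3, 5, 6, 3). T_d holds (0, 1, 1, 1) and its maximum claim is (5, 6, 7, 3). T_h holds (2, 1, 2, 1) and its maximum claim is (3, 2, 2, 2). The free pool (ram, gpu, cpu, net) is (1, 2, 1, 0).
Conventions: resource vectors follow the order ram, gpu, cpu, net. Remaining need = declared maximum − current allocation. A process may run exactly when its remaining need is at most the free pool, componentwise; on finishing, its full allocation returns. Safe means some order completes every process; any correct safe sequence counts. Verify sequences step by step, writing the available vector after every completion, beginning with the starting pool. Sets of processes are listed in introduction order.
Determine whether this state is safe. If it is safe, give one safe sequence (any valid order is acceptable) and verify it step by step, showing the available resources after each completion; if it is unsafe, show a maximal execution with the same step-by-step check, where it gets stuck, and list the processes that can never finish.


UNSAFE — no complete ordering exists.
Key observation: the pool after T_g, T_h is (4, 3, 5, 2); every surviving request exceeds it in gpu, so progress ends there.
A maximal execution: T_g, T_h — then nothing else fits. Walking it through:
  pool = (1, 2, 1, 0)
  run T_g (needs (0, 0, 1, 0), free (1, 2, 1, 0)); after release of (1, 0, 2, 1) the pool is (2, 2, 3, 1)
  run T_h (needs (1, 1, 0, 1), free (2, 2, 3, 1)); after release of (2, 1, 2, 1) the pool is (4, 3, 5, 2)
  blocked: T_e wants (0, 4, 6, 2), pool (4, 3, 5, 2) — not enough gpu and cpu
  blocked: T_i wants (3, 4, 3, 3), pool (4, 3, 5, 2) — not enough gpu and net
  blocked: T_d wants (5, 5, 6, 2), pool (4, 3, 5, 2) — not enough ram, gpu and cpu
Permanently blocked: T_e, T_i and T_d.


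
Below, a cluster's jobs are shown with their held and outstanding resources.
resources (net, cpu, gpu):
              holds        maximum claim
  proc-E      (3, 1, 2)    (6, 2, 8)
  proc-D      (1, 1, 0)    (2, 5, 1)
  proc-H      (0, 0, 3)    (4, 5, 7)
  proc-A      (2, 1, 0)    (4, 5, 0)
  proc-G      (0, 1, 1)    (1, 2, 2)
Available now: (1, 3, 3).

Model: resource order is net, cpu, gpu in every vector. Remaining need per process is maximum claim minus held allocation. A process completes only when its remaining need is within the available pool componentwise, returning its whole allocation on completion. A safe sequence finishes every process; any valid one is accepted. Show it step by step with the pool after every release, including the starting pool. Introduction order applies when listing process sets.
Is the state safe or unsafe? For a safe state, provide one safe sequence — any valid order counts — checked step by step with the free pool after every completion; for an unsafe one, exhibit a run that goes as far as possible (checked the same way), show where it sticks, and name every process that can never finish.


SAFE, for example via the order proc-G, proc-D, proc-A, proc-H, proc-E.
Key observation: at proc-G the run first touches a limit — (1, 1, 1) against (1, 3, 3), exact on a resource it actually requests.
Verifying each step:
  pool = (1, 3, 3)
  run proc-G (needs (1, 1, 1), free (1, 3, 3)); after release of (0, 1, 1) the pool is (1, 4, 4)
  run proc-D (needs (1, 4, 1), free (1, 4, 4)); after release of (1, 1, 0) the pool is (2, 5, 4)
  run proc-A (needs (2, 4, 0), free (2, 5, 4)); after release of (2, 1, 0) the pool is (4, 6, 4)
  run proc-H (needs (4, 5, 4), free (4, 6, 4)); after release of (0, 0, 3) the pool is (4, 6, 7)
  run proc-E (needs (3, 1, 6), free (4, 6, 7)); after release of (3, 1, 2) the pool is (7, 7, 9)


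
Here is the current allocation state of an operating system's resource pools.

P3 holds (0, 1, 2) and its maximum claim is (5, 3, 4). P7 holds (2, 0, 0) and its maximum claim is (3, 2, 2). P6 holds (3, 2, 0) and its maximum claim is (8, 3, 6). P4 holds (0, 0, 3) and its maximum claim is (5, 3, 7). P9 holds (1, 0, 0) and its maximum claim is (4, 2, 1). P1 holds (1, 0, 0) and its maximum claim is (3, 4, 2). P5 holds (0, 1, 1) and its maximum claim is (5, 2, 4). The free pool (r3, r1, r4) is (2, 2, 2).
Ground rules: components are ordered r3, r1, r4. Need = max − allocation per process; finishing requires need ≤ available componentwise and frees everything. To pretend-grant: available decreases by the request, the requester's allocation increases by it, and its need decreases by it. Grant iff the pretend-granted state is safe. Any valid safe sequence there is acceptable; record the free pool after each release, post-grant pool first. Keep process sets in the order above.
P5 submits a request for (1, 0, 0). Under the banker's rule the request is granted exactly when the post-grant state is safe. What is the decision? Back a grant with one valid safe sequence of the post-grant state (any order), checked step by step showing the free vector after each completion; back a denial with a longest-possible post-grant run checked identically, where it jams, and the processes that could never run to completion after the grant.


DENY: after the grant no complete ordering would exist.
Key observation: after P7, P9 the pool peaks at (4, 2, 2), and each blocked process is short somewhere: P3 on r3; P6 on r3, r4; P4 on r3, r1, r4; P1 on r1; P5 on r4.
On the post-grant state, P7, P9 is a maximal run — nothing extends it. Step-by-step check:
  pool = (1, 2, 2)
  P7: need (1, 2, 2) fits (1, 2, 2); releases (2, 0, 0), pool now (3, 2, 2)
  P9: need (3, 2, 1) fits (3, 2, 2); releases (1, 0, 0), pool now (4, 2, 2)
  P3 cannot run: need (5, 2, 2) vs free (4, 2, 2) (insufficient r3)
  P6 cannot run: need (5, 1, 6) vs free (4, 2, 2) (insufficient r3 and r4)
  P4 cannot run: need (5, 3, 4) vs free (4, 2, 2) (insufficient r3, r1 and r4)
  P1 cannot run: need (2, 4, 2) vs free (4, 2, 2) (insufficient r1)
  P5 cannot run: need (4, 1, 3) vs free (4, 2, 2) (insufficient r4)
Had the request been granted, P3, P6, P4, P1 and P5 could never finish.


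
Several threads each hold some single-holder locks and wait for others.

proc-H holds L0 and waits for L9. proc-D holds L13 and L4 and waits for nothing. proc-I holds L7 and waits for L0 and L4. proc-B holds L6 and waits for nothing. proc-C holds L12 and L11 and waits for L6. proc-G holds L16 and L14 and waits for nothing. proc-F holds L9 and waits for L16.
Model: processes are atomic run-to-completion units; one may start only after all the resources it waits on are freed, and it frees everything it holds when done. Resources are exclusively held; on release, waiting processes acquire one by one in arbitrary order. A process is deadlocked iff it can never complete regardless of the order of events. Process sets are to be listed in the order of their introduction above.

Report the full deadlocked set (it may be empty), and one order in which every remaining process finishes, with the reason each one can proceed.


No process is deadlocked.
Key observation: all waits point, directly or indirectly, at processes that can finish, so nothing is permanently blocked.
A valid finishing order for the others: proc-G, proc-B, proc-C, proc-D, proc-F, proc-H, proc-I.
Check, step by step:
  run proc-G (it waits on nothing); releases L16 and L14
  run proc-B (it waits on nothing); releases L6
  proc-C waits on L6 — all released -> runs and releases L12 and L11
  run proc-D (it waits on nothing); releases L13 and L4
  proc-F waits on L16 — all released -> runs and releases L9
  proc-H waits on L9 — all released -> runs and releases L0
  proc-I waits on L0 and L4 — all released -> runs and releases L7


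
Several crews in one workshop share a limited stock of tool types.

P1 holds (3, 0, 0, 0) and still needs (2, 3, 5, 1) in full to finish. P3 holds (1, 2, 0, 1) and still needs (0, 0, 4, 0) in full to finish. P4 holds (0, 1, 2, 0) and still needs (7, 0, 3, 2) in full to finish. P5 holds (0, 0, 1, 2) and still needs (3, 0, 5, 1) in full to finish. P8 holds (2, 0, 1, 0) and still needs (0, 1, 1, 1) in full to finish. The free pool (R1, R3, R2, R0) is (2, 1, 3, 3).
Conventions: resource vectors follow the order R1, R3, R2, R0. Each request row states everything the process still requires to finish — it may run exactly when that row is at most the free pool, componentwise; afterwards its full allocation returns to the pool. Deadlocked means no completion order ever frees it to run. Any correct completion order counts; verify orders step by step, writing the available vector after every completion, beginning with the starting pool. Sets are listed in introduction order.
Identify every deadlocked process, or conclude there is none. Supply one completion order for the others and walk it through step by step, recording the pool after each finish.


The deadlocked set is P1, P4 and P5.
Key observation: after P8, P3 the pool peaks at (5, 3, 4, 4), and each blocked process is short somewhere: P1 on R2; P4 on R1; P5 on R2.
One completion order for the rest: P8, P3. Walking it through:
  pool = (2, 1, 3, 3)
  P8: need (0, 1, 1, 1) fits (2, 1, 3, 3); releases (2, 0, 1, 0), pool now (4, 1, 4, 3)
  P3: need (0, 0, 4, 0) fits (4, 1, 4, 3); releases (1, 2, 0, 1), pool now (5, 3, 4, 4)
None of the blocked processes ever fits:
  P1 still needs (2, 3, 5, 1) but only (5, 3, 4, 4) is free — short on R2
  P4 still needs (7, 0, 3, 2) but only (5, 3, 4, 4) is free — short on R1
  P5 still needs (3, 0, 5, 1) but only (5, 3, 4, 4) is free — short on R2


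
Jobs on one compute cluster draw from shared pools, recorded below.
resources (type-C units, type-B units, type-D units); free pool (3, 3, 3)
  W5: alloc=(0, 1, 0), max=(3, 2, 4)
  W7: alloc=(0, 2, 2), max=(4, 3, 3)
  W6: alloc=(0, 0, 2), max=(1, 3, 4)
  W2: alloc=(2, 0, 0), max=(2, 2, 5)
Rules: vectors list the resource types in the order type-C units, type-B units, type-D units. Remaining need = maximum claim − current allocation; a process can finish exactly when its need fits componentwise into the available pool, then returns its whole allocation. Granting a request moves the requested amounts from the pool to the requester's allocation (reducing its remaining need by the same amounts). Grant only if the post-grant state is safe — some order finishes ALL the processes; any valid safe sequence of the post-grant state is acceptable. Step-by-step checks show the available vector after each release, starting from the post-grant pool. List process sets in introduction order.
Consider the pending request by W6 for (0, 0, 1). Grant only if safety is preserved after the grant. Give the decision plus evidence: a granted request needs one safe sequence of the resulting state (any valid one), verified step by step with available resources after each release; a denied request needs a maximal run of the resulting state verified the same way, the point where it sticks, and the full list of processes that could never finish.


GRANT — the state after the grant stays safe, e.g. via W6, W5, W2, W7.
Key observation: with (3, 3, 2) left after the transfer, W6 can run at once — the state stays safe.
Check on the post-grant state, step by step:
  pool = (3, 3, 2)
  run W6 (needs (1, 3, 1), free (3, 3, 2)); after release of (0, 0, 3) the pool is (3, 3, 5)
  run W5 (needs (3, 1, 4), free (3, 3, 5)); after release of (0, 1, 0) the pool is (3, 4, 5)
  run W2 (needs (0, 2, 5), free (3, 4, 5)); after release of (2, 0, 0) the pool is (5, 4, 5)
  run W7 (needs (4, 1, 1), free (5, 4, 5)); after release of (0, 2, 2) the pool is (5, 6, 7)


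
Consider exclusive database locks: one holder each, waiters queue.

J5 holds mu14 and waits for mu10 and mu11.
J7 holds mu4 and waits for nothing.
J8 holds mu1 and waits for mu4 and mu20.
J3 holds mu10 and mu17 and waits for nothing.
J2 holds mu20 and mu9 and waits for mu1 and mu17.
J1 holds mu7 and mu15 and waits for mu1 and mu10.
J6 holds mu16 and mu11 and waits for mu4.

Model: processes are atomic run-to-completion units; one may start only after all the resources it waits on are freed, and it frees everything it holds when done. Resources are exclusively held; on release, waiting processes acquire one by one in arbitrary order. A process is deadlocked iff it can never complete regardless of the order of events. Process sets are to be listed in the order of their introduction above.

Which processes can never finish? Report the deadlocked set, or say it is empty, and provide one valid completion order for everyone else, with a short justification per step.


Deadlocked set: J8, J2 and J1.
Key observation: the cycle J8 -> J2 -> J8 can never break — each member waits on the next; J1 waits into the deadlock from upstream.
One completion order for the rest: J7, J6, J3, J5.
Verifying each step:
  J7: no waits; runs immediately, freeing mu4
  run J6 (all its waits — mu4 — are resolved); releases mu16 and mu11
  J3: no waits; runs immediately, freeing mu10 and mu17
  run J5 (all its waits — mu10 and mu11 — are resolved); releases mu14


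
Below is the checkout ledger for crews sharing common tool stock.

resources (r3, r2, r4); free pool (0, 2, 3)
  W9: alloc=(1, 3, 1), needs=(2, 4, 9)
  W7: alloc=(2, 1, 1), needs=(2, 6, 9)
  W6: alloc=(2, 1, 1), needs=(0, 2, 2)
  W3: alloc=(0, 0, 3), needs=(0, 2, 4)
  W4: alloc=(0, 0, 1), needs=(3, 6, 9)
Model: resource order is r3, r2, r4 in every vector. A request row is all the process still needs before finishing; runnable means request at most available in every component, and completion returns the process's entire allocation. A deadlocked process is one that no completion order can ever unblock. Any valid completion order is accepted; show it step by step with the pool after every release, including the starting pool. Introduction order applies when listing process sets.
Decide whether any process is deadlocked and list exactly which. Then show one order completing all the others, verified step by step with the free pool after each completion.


Deadlocked set: W9, W7 and W4.
Key observation: after W6, W3 complete, (2, 3, 7) is the best the pool ever gets, yet each leftover process wants more r2.
A valid finishing order for the others: W6, W3. Step-by-step check:
  pool = (0, 2, 3)
  W6 needs (0, 2, 2) <= (0, 2, 3) -> finishes; pool += (2, 1, 1) = (2, 3, 4)
  W3 needs (0, 2, 4) <= (2, 3, 4) -> finishes; pool += (0, 0, 3) = (2, 3, 7)
None of the blocked processes ever fits:
  blocked: W9 wants (2, 4, 9), pool (2, 3, 7) — not enough r2 and r4
  blocked: W7 wants (2, 6, 9), pool (2, 3, 7) — not enough r2 and r4
  blocked: W4 wants (3, 6, 9), pool (2, 3, 7) — not enough r3, r2 and r4


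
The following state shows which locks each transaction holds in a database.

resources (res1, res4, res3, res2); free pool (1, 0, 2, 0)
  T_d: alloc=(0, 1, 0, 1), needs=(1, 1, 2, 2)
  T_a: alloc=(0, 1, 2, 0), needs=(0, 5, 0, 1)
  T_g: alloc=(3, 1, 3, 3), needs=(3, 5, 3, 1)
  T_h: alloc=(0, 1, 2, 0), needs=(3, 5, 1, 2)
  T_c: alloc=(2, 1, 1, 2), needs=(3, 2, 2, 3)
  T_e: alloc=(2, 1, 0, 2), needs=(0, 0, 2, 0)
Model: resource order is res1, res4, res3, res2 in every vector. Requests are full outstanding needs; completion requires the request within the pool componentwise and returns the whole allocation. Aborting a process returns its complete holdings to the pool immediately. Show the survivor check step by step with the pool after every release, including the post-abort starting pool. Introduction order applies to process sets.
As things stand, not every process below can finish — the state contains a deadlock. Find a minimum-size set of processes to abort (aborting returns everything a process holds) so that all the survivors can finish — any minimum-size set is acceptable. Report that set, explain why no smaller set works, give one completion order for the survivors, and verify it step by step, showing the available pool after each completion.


Minimum abort set: T_a and T_h.
Key observation: T_g was stuck for good until T_a and T_h gave back (0, 2, 4, 0); in the order shown it finishes at step 4.
Why nothing smaller works — every single abort fails: T_d alone leaves T_a blocked (short on res4); T_a alone leaves T_g blocked (short on res4); T_g alone leaves T_a blocked (short on res4); T_h alone leaves T_a blocked (short on res4); T_c alone leaves T_a blocked (short on res4); T_e alone leaves T_a blocked (short on res4).
One survivor order: T_e, T_d, T_c, T_g. Verifying each step (post-abort pool first):
  pool = (1, 2, 6, 0)
  run T_e (needs (0, 0, 2, 0), free (1, 2, 6, 0)); after release of (2, 1, 0, 2) the pool is (3, 3, 6, 2)
  run T_d (needs (1, 1, 2, 2), free (3, 3, 6, 2)); after release of (0, 1, 0, 1) the pool is (3, 4, 6, 3)
  run T_c (needs (3, 2, 2, 3), free (3, 4, 6, 3)); after release of (2, 1, 1, 2) the pool is (5, 5, 7, 5)
  run T_g (needs (3, 5, 3, 1), free (5, 5, 7, 5)); after release of (3, 1, 3, 3) the pool is (8, 6, 10, 8)


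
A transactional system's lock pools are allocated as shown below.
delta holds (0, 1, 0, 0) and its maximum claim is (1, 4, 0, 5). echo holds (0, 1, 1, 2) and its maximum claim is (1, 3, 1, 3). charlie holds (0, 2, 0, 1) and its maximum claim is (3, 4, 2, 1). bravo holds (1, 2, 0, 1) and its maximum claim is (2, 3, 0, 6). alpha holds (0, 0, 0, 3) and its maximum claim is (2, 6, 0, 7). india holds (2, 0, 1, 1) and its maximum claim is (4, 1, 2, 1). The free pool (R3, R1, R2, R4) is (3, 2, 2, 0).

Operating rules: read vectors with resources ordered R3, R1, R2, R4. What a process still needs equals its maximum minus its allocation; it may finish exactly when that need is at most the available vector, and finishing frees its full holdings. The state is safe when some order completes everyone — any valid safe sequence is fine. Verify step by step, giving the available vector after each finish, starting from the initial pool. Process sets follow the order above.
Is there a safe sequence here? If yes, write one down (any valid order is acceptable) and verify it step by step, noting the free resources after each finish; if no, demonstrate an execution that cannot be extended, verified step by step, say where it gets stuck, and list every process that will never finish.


UNSAFE — no complete ordering exists.
Key observation: after charlie, india, echo the pool peaks at (5, 5, 4, 4), and each blocked process is short somewhere: delta on R4; bravo on R4; alpha on R1.
The run charlie, india, echo cannot be extended any further. Step-by-step check:
  pool = (3, 2, 2, 0)
  charlie: need (3, 2, 2, 0) fits (3, 2, 2, 0); releases (0, 2, 0, 1), pool now (3, 4, 2, 1)
  india: need (2, 1, 1, 0) fits (3, 4, 2, 1); releases (2, 0, 1, 1), pool now (5, 4, 3, 2)
  echo: need (1, 2, 0, 1) fits (5, 4, 3, 2); releases (0, 1, 1, 2), pool now (5, 5, 4, 4)
  delta cannot run: need (1, 3, 0, 5) vs free (5, 5, 4, 4) (insufficient R4)
  bravo cannot run: need (1, 1, 0, 5) vs free (5, 5, 4, 4) (insufficient R4)
  alpha cannot run: need (2, 6, 0, 4) vs free (5, 5, 4, 4) (insufficient R1)
Processes that can never finish: delta, bravo and alpha.
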